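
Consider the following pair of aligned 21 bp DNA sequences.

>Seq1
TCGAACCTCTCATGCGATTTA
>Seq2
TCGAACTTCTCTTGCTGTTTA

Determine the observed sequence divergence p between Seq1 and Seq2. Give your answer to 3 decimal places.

0.190

Mismatches occur at site 7 (C→T), site 12 (A→T), site 16 (G→T), site 17 (A→G).
There are 4 differences over 21 sites, so p = 4/21 = 0.190.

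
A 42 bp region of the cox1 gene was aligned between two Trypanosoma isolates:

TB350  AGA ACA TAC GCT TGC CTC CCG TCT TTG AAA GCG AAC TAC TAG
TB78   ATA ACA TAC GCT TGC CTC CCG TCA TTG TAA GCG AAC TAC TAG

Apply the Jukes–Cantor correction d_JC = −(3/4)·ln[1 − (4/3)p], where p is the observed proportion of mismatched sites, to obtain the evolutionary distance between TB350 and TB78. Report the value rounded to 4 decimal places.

0.0751

Differing sites — 2:G/T; 24:T/A; 28:A/T.
p = 3/42 = 0.071429.
d = −0.75 · ln(1 − (4/3)·0.071429) = −0.75 · ln(0.904761) = −0.75 · (-0.100084) = 0.0751.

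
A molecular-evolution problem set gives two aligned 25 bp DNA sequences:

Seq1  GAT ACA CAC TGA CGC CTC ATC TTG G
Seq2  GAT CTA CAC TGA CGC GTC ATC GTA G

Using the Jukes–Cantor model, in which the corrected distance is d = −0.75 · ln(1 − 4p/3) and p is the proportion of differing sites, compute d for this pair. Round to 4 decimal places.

0.2326

The sequences differ at positions 4 (A/C), 5 (C/T), 16 (C/G), 22 (T/G), 24 (G/A).
p = 5/25 = 0.200000.
d = −0.75 · ln(1 − (4/3)·0.200000) = −0.75 · ln(0.733333) = −0.75 · (-0.310155) = 0.2326.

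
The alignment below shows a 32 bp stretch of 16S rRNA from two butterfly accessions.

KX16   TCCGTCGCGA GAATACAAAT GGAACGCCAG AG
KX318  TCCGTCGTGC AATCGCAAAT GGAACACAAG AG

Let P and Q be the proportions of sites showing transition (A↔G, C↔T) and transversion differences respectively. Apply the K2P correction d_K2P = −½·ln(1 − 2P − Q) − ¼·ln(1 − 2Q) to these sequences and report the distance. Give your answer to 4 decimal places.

0.3126

Mismatches occur at site 8 (C/T, transition), site 10 (A/C, transversion), site 11 (G/A, transition), site 13 (A/T, transversion), site 14 (T/C, transition), site 15 (A/G, transition), site 26 (G/A, transition), site 28 (C/A, transversion).
Of the 8 differences, 5 transitions and 3 transversions over 32 sites: P = 5/32 = 0.156250, Q = 3/32 = 0.093750.
d = −0.5·ln(0.593750) − 0.25·ln(0.812500) = −0.5·(-0.521297) − 0.25·(-0.207639) = 0.3126.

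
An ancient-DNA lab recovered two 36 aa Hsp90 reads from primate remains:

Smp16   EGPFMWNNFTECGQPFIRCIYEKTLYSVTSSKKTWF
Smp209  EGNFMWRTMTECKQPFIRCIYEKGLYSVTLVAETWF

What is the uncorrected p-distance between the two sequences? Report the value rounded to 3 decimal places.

Mismatches occur at site 3 (P/N), site 7 (N/R), site 8 (N/T), site 9 (F/M), site 13 (G/K), site 24 (T/G), site 30 (S/L), site 31 (S/V), site 32 (K/A), site 33 (K/E).
There are 10 differences over 36 sites, so p = 10/36 = 0.278.

0.278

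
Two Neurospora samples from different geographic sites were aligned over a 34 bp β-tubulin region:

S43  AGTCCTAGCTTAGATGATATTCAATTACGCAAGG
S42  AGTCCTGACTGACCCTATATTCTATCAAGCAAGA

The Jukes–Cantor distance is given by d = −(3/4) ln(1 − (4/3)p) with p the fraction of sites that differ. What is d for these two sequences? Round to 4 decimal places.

Mismatches occur at site 7 (A/G), site 8 (G/A), site 11 (T/G), site 13 (G/C), site 14 (A/C), site 15 (T/C), site 16 (G/T), site 23 (A/T), site 26 (T/C), site 28 (C/A), site 34 (G/A).
p = 11/34 = 0.323529.
d = −0.75 · ln(1 − (4/3)·0.323529) = −0.75 · ln(0.568628) = −0.75 · (-0.564529) = 0.4234.

0.4234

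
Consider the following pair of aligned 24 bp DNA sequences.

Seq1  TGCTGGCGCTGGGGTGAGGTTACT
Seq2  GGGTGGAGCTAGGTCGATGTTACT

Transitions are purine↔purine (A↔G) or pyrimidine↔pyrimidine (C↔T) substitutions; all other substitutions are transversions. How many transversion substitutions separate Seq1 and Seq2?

5

Mismatches occur at site 1 (T/G, transversion), site 3 (C/G, transversion), site 7 (C/A, transversion), site 11 (G/A, transition), site 14 (G/T, transversion), site 15 (T/C, transition), site 18 (G/T, transversion).
Of the 7 differences, 2 transitions and 5 transversions, so the answer is 5.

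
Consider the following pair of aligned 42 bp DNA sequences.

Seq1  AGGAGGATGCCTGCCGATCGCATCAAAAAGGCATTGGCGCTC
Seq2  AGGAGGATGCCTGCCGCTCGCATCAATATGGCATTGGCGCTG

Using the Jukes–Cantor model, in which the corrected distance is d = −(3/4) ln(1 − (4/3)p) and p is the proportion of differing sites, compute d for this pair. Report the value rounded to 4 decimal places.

0.1019

Mismatches occur at site 17 (A/C), site 27 (A/T), site 29 (A/T), site 42 (C/G).
p = 4/42 = 0.095238.
d = −0.75 · ln(1 − (4/3)·0.095238) = −0.75 · ln(0.873016) = −0.75 · (-0.135801) = 0.1019.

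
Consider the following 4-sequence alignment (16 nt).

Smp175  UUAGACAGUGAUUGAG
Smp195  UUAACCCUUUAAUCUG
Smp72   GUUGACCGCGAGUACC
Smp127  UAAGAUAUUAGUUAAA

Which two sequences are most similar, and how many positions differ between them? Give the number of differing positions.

7

Pairwise Hamming distances:
  Smp175 vs Smp195: 8
  Smp175 vs Smp72: 8
  Smp175 vs Smp127: 7
  Smp195 vs Smp72: 11
  Smp195 vs Smp127: 11
  Smp72 vs Smp127: 12
The smallest is 7, between Smp175 and Smp127.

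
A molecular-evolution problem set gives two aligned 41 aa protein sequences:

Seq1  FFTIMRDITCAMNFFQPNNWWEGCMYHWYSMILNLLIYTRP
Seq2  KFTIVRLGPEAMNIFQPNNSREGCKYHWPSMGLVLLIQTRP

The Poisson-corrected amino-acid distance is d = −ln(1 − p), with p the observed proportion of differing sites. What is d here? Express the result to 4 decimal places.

The sequences differ at positions 1 (F/K), 5 (M/V), 7 (D/L), 8 (I/G), 9 (T/P), 10 (C/E), 14 (F/I), 20 (W/S), 21 (W/R), 25 (M/K), 29 (Y/P), 32 (I/G), 34 (N/V), 38 (Y/Q).
p = 14/41 = 0.341463.
d = −ln(1 − 0.341463) = −ln(0.658537) = 0.4177.

0.4177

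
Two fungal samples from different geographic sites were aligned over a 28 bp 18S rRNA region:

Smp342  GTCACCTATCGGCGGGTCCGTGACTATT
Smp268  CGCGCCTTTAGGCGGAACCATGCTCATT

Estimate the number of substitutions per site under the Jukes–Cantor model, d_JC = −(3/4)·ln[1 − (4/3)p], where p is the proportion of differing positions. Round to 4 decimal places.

0.5565

Differing sites — 1:G/C; 2:T/G; 4:A/G; 8:A/T; 10:C/A; 16:G/A; 17:T/A; 20:G/A; 23:A/C; 24:C/T; 25:T/C.
p = 11/28 = 0.392857.
d = −0.75 · ln(1 − (4/3)·0.392857) = −0.75 · ln(0.476191) = −0.75 · (-0.741936) = 0.5565.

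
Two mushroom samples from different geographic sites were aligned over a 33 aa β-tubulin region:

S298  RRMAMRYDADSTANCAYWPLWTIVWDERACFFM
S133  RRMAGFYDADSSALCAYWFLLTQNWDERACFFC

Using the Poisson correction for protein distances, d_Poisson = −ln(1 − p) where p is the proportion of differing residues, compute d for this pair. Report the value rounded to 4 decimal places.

Mismatches occur at site 5 (M↔G), site 6 (R↔F), site 12 (T↔S), site 14 (N↔L), site 19 (P↔F), site 21 (W↔L), site 23 (I↔Q), site 24 (V↔N), site 33 (M↔C).
p = 9/33 = 0.272727.
d = −ln(1 − 0.272727) = −ln(0.727273) = 0.3185.

0.3185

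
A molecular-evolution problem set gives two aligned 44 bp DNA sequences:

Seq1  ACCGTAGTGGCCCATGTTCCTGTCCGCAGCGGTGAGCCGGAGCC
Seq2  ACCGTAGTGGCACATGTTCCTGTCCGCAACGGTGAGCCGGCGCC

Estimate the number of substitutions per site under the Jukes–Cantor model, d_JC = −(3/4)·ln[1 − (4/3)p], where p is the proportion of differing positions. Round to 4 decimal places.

0.0715

Mismatches occur at site 12 (C/A), site 29 (G/A), site 41 (A/C).
p = 3/44 = 0.068182.
d = −0.75 · ln(1 − (4/3)·0.068182) = −0.75 · ln(0.909091) = −0.75 · (-0.095310) = 0.0715.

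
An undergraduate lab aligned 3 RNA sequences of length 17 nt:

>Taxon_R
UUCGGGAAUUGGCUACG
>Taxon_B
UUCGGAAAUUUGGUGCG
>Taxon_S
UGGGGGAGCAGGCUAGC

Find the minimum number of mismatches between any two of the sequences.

Pairwise Hamming distances:
  Taxon_R vs Taxon_B: 4
  Taxon_R vs Taxon_S: 7
  Taxon_B vs Taxon_S: 11
The smallest is 4, between Taxon_R and Taxon_B.

4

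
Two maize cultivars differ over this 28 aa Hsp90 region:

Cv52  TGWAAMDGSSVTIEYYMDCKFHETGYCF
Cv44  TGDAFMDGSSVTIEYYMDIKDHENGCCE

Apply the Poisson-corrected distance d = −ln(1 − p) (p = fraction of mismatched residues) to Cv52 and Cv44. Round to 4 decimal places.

Differing sites — 3:W/D; 5:A/F; 19:C/I; 21:F/D; 24:T/N; 26:Y/C; 28:F/E.
p = 7/28 = 0.250000.
d = −ln(1 − 0.250000) = −ln(0.750000) = 0.2877.

0.2877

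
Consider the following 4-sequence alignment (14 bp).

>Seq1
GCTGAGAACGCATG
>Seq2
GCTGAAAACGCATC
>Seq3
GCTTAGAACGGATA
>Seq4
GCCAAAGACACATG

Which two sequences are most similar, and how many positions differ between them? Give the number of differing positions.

Pairwise Hamming distances:
  Seq1 vs Seq2: 2
  Seq1 vs Seq3: 3
  Seq1 vs Seq4: 5
  Seq2 vs Seq3: 4
  Seq2 vs Seq4: 5
  Seq3 vs Seq4: 7
The smallest is 2, between Seq1 and Seq2.

2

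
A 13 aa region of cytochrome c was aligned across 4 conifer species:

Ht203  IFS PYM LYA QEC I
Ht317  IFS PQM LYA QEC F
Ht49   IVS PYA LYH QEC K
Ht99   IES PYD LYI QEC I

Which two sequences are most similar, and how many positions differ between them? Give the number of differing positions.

2

Pairwise Hamming distances:
  Ht203 vs Ht317: 2
  Ht203 vs Ht49: 4
  Ht203 vs Ht99: 3
  Ht317 vs Ht49: 5
  Ht317 vs Ht99: 5
  Ht49 vs Ht99: 4
The smallest is 2, between Ht203 and Ht317.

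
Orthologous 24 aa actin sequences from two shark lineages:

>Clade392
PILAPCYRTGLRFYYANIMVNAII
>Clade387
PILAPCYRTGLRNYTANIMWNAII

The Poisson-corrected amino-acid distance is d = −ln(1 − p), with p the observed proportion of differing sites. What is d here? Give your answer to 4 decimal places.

0.1335

Differing sites — 13:F/N; 15:Y/T; 20:V/W.
p = 3/24 = 0.125000.
d = −ln(1 − 0.125000) = −ln(0.875000) = 0.1335.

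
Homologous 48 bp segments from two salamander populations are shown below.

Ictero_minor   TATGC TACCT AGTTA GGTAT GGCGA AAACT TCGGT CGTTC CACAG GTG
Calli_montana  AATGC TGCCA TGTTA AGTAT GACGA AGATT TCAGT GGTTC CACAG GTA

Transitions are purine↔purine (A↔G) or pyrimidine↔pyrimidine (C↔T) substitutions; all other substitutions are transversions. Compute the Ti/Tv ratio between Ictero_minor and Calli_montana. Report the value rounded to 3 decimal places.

The sequences differ at positions 1 (T/A, transversion), 7 (A/G, transition), 10 (T/A, transversion), 11 (A/T, transversion), 16 (G/A, transition), 22 (G/A, transition), 27 (A/G, transition), 29 (C/T, transition), 33 (G/A, transition), 36 (C/G, transversion), 48 (G/A, transition).
Of the 11 differences, 7 transitions and 4 transversions, so Ti/Tv = 7/4 = 1.750.

1.750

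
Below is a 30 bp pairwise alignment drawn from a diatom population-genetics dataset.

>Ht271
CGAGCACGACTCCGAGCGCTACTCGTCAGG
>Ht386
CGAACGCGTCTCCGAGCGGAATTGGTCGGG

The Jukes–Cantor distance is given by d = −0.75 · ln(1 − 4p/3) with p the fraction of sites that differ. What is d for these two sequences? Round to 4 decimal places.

0.3295

Differing sites — 4:G/A; 6:A/G; 9:A/T; 19:C/G; 20:T/A; 22:C/T; 24:C/G; 28:A/G.
p = 8/30 = 0.266667.
d = −0.75 · ln(1 − (4/3)·0.266667) = −0.75 · ln(0.644444) = −0.75 · (-0.439367) = 0.3295.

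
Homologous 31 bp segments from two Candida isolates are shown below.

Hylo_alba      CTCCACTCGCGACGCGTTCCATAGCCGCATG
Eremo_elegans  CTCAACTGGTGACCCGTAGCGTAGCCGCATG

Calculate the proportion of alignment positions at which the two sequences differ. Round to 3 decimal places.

The sequences differ at positions 4 (C/A), 8 (C/G), 10 (C/T), 14 (G/C), 18 (T/A), 19 (C/G), 21 (A/G).
There are 7 differences over 31 sites, so p = 7/31 = 0.226.

0.226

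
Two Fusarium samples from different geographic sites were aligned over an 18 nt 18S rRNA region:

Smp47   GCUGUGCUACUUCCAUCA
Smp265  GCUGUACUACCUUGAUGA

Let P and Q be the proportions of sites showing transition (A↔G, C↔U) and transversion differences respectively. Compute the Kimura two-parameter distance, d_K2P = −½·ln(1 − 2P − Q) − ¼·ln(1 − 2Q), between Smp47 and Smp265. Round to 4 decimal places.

The sequences differ at positions 6 (G/A, transition), 11 (U/C, transition), 13 (C/U, transition), 14 (C/G, transversion), 17 (C/G, transversion).
Of the 5 differences, 3 transitions and 2 transversions over 18 sites: P = 3/18 = 0.166667, Q = 2/18 = 0.111111.
d = −0.5·ln(0.555555) − 0.25·ln(0.777778) = −0.5·(-0.587788) − 0.25·(-0.251314) = 0.3567.

0.3567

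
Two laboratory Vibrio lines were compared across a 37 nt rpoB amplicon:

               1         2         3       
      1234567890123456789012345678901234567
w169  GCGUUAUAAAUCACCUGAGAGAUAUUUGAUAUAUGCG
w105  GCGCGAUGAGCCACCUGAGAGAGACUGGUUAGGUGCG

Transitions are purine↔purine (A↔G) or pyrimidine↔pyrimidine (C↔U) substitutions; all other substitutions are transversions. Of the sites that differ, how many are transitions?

Differing sites — 4:U/C (Ti); 5:U/G (Tv); 8:A/G (Ti); 10:A/G (Ti); 11:U/C (Ti); 23:U/G (Tv); 25:U/C (Ti); 27:U/G (Tv); 29:A/U (Tv); 32:U/G (Tv); 33:A/G (Ti).
Of the 11 differences, 6 transitions and 5 transversions, so the answer is 6.

6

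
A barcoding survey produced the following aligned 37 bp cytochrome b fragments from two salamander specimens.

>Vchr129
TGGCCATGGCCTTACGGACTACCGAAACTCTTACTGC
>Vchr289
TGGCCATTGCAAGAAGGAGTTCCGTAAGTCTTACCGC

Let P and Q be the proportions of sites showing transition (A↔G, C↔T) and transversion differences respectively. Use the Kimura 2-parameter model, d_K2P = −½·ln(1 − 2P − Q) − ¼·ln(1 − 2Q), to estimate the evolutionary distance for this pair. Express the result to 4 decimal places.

0.3430

The sequences differ at positions 8 (G/T, transversion), 11 (C/A, transversion), 12 (T/A, transversion), 13 (T/G, transversion), 15 (C/A, transversion), 19 (C/G, transversion), 21 (A/T, transversion), 25 (A/T, transversion), 28 (C/G, transversion), 35 (T/C, transition).
Of the 10 differences, 1 transition and 9 transversions over 37 sites: P = 1/37 = 0.027027, Q = 9/37 = 0.243243.
d = −0.5·ln(0.702703) − 0.25·ln(0.513514) = −0.5·(-0.352821) − 0.25·(-0.666478) = 0.3430.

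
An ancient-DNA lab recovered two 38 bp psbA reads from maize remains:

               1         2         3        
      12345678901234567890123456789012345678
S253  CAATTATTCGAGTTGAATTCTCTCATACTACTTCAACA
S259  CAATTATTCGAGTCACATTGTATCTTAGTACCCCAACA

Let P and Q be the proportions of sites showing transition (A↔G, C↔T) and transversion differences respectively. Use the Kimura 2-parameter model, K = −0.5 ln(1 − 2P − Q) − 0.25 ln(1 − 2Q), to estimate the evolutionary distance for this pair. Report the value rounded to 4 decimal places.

Mismatches occur at site 14 (T↔C, transition), site 15 (G↔A, transition), site 16 (A↔C, transversion), site 20 (C↔G, transversion), site 22 (C↔A, transversion), site 25 (A↔T, transversion), site 28 (C↔G, transversion), site 32 (T↔C, transition), site 33 (T↔C, transition).
Of the 9 differences, 4 transitions and 5 transversions over 38 sites: P = 4/38 = 0.105263, Q = 5/38 = 0.131579.
d = −0.5·ln(0.657895) − 0.25·ln(0.736842) = −0.5·(-0.418710) − 0.25·(-0.305382) = 0.2857.

0.2857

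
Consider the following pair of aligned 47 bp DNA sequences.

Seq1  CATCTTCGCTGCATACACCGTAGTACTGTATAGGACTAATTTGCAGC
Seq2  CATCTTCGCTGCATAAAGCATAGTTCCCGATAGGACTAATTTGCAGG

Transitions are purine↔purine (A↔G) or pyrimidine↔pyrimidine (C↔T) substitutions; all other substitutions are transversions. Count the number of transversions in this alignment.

Differing sites — 16:C/A (Tv); 18:C/G (Tv); 20:G/A (Ti); 25:A/T (Tv); 27:T/C (Ti); 28:G/C (Tv); 29:T/G (Tv); 47:C/G (Tv).
Of the 8 differences, 2 transitions and 6 transversions, so the answer is 6.

6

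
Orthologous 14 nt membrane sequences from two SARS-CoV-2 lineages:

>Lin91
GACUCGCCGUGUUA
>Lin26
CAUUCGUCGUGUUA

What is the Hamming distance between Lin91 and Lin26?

Mismatches occur at site 1 (G→C), site 3 (C→U), site 7 (C→U).
That gives 3 mismatches out of 14 aligned sites, so the Hamming distance is 3.

3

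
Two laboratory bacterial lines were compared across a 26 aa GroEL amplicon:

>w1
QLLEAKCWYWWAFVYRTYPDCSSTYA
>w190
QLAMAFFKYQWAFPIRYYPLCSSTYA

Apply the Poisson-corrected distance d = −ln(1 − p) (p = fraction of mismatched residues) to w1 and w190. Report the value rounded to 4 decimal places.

0.4855

Differing sites — 3:L/A; 4:E/M; 6:K/F; 7:C/F; 8:W/K; 10:W/Q; 14:V/P; 15:Y/I; 17:T/Y; 20:D/L.
p = 10/26 = 0.384615.
d = −ln(1 − 0.384615) = −ln(0.615385) = 0.4855.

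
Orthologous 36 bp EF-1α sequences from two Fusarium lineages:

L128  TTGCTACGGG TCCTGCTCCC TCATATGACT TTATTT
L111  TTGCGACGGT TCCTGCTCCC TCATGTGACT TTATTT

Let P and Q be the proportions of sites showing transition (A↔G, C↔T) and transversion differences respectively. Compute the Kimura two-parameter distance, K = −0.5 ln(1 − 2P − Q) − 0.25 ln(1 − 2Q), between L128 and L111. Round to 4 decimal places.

0.0883

The sequences differ at positions 5 (T/G, transversion), 10 (G/T, transversion), 25 (A/G, transition).
Of the 3 differences, 1 transition and 2 transversions over 36 sites: P = 1/36 = 0.027778, Q = 2/36 = 0.055556.
d = −0.5·ln(0.888888) − 0.25·ln(0.888888) = −0.5·(-0.117784) − 0.25·(-0.117784) = 0.0883.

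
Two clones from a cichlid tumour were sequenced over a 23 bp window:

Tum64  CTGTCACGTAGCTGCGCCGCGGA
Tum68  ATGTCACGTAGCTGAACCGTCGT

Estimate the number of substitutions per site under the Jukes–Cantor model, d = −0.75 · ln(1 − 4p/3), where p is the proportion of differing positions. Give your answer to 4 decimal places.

Differing sites — 1:C/A; 15:C/A; 16:G/A; 20:C/T; 21:G/C; 23:A/T.
p = 6/23 = 0.260870.
d = −0.75 · ln(1 − (4/3)·0.260870) = −0.75 · ln(0.652173) = −0.75 · (-0.427445) = 0.3206.

0.3206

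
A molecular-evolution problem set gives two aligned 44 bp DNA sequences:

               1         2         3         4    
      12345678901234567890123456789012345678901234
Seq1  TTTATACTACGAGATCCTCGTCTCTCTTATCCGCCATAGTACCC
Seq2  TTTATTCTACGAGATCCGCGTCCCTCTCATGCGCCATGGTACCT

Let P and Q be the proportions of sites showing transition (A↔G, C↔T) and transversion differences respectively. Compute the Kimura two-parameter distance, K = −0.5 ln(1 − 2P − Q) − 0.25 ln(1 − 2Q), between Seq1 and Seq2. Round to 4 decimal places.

Mismatches occur at site 6 (A→T, transversion), site 18 (T→G, transversion), site 23 (T→C, transition), site 28 (T→C, transition), site 31 (C→G, transversion), site 38 (A→G, transition), site 44 (C→T, transition).
Of the 7 differences, 4 transitions and 3 transversions over 44 sites: P = 4/44 = 0.090909, Q = 3/44 = 0.068182.
d = −0.5·ln(0.750000) − 0.25·ln(0.863636) = −0.5·(-0.287682) − 0.25·(-0.146604) = 0.1805.

0.1805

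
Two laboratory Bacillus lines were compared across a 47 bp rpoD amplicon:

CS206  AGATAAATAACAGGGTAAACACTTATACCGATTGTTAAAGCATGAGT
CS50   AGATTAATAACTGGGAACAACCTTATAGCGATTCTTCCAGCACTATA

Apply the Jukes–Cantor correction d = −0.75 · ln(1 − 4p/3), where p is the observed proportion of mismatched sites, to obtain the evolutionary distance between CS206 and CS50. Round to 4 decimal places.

Mismatches occur at site 5 (A/T), site 12 (A/T), site 16 (T/A), site 18 (A/C), site 20 (C/A), site 21 (A/C), site 28 (C/G), site 34 (G/C), site 37 (A/C), site 38 (A/C), site 43 (T/C), site 44 (G/T), site 46 (G/T), site 47 (T/A).
p = 14/47 = 0.297872.
d = −0.75 · ln(1 − (4/3)·0.297872) = −0.75 · ln(0.602837) = −0.75 · (-0.506108) = 0.3796.

0.3796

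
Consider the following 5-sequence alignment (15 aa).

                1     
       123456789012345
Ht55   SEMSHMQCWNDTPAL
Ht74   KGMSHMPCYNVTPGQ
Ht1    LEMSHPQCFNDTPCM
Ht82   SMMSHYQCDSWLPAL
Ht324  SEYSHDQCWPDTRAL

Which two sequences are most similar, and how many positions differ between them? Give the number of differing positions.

Pairwise Hamming distances:
  Ht55 vs Ht74: 7
  Ht55 vs Ht1: 5
  Ht55 vs Ht82: 6
  Ht55 vs Ht324: 4
  Ht74 vs Ht1: 8
  Ht74 vs Ht82: 10
  Ht74 vs Ht324: 11
  Ht1 vs Ht82: 9
  Ht1 vs Ht324: 8
  Ht82 vs Ht324: 8
The smallest is 4, between Ht55 and Ht324.

4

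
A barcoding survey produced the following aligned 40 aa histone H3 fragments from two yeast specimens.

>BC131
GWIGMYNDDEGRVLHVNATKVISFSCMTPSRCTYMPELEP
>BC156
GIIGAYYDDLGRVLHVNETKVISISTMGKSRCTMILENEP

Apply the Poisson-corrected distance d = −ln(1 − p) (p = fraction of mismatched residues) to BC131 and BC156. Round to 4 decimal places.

0.3930

Mismatches occur at site 2 (W/I), site 5 (M/A), site 7 (N/Y), site 10 (E/L), site 18 (A/E), site 24 (F/I), site 26 (C/T), site 28 (T/G), site 29 (P/K), site 34 (Y/M), site 35 (M/I), site 36 (P/L), site 38 (L/N).
p = 13/40 = 0.325000.
d = −ln(1 − 0.325000) = −ln(0.675000) = 0.3930.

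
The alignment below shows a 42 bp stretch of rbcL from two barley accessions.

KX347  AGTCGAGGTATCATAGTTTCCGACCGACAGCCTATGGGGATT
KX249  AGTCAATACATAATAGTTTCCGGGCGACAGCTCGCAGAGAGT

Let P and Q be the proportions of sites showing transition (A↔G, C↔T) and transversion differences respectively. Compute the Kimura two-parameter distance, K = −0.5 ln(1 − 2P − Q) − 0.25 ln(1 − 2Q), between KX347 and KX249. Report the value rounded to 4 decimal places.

Differing sites — 5:G/A (Ti); 7:G/T (Tv); 8:G/A (Ti); 9:T/C (Ti); 12:C/A (Tv); 23:A/G (Ti); 24:C/G (Tv); 32:C/T (Ti); 33:T/C (Ti); 34:A/G (Ti); 35:T/C (Ti); 36:G/A (Ti); 38:G/A (Ti); 41:T/G (Tv).
Of the 14 differences, 10 transitions and 4 transversions over 42 sites: P = 10/42 = 0.238095, Q = 4/42 = 0.095238.
d = −0.5·ln(0.428572) − 0.25·ln(0.809524) = −0.5·(-0.847297) − 0.25·(-0.211309) = 0.4765.

0.4765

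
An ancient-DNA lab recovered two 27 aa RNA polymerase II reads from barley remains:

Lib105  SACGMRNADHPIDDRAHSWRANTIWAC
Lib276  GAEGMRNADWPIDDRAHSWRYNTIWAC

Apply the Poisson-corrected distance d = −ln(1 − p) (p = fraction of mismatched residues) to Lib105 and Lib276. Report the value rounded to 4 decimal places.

Mismatches occur at site 1 (S/G), site 3 (C/E), site 10 (H/W), site 21 (A/Y).
p = 4/27 = 0.148148.
d = −ln(1 − 0.148148) = −ln(0.851852) = 0.1603.

0.1603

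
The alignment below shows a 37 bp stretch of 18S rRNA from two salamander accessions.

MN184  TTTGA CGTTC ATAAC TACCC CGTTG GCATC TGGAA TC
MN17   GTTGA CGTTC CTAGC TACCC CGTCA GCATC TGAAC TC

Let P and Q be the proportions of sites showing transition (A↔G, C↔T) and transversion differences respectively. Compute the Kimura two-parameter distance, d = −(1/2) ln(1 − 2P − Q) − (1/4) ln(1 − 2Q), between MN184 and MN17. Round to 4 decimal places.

Mismatches occur at site 1 (T/G, transversion), site 11 (A/C, transversion), site 14 (A/G, transition), site 24 (T/C, transition), site 25 (G/A, transition), site 33 (G/A, transition), site 35 (A/C, transversion).
Of the 7 differences, 4 transitions and 3 transversions over 37 sites: P = 4/37 = 0.108108, Q = 3/37 = 0.081081.
d = −0.5·ln(0.702703) − 0.25·ln(0.837838) = −0.5·(-0.352821) − 0.25·(-0.176931) = 0.2206.

0.2206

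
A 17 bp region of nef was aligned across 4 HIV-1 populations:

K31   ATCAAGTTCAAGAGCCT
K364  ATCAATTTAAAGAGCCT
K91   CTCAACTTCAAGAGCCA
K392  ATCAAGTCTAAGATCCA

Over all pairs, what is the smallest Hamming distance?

Pairwise Hamming distances:
  K31 vs K364: 2
  K31 vs K91: 3
  K31 vs K392: 4
  K364 vs K91: 4
  K364 vs K392: 5
  K91 vs K392: 5
The smallest is 2, between K31 and K364.

2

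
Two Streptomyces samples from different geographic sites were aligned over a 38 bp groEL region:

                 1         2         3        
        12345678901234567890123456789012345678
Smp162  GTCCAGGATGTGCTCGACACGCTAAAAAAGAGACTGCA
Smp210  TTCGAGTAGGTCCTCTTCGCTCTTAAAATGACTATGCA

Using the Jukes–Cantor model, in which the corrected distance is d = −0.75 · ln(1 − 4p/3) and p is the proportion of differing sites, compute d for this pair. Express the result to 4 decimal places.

0.5068

The sequences differ at positions 1 (G/T), 4 (C/G), 7 (G/T), 9 (T/G), 12 (G/C), 16 (G/T), 17 (A/T), 19 (A/G), 21 (G/T), 24 (A/T), 29 (A/T), 32 (G/C), 33 (A/T), 34 (C/A).
p = 14/38 = 0.368421.
d = −0.75 · ln(1 − (4/3)·0.368421) = −0.75 · ln(0.508772) = −0.75 · (-0.675755) = 0.5068.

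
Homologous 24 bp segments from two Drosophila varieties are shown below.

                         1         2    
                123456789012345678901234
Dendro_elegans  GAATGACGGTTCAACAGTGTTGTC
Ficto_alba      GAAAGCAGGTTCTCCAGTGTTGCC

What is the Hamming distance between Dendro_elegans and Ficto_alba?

The sequences differ at positions 4 (T/A), 6 (A/C), 7 (C/A), 13 (A/T), 14 (A/C), 23 (T/C).
That gives 6 mismatches out of 24 aligned sites, so the Hamming distance is 6.

6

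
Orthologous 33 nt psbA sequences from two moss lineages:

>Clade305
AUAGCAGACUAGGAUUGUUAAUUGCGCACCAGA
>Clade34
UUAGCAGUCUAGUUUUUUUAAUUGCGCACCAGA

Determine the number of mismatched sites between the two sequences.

The sequences differ at positions 1 (A/U), 8 (A/U), 13 (G/U), 14 (A/U), 17 (G/U).
That gives 5 mismatches out of 33 aligned sites, so the Hamming distance is 5.

5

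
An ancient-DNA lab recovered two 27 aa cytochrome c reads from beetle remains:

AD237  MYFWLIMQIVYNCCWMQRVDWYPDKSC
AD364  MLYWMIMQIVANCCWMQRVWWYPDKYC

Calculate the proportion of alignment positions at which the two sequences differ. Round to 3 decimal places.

The sequences differ at positions 2 (Y/L), 3 (F/Y), 5 (L/M), 11 (Y/A), 20 (D/W), 26 (S/Y).
There are 6 differences over 27 sites, so p = 6/27 = 0.222.

0.222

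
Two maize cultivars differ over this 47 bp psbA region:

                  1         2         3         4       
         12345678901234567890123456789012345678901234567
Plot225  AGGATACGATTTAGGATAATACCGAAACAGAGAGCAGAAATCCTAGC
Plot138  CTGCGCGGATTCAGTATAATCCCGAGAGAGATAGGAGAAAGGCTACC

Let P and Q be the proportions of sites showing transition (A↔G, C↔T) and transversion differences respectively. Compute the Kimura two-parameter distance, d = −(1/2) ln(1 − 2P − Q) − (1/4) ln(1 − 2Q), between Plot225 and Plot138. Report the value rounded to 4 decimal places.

0.4679

Differing sites — 1:A/C (Tv); 2:G/T (Tv); 4:A/C (Tv); 5:T/G (Tv); 6:A/C (Tv); 7:C/G (Tv); 12:T/C (Ti); 15:G/T (Tv); 21:A/C (Tv); 26:A/G (Ti); 28:C/G (Tv); 32:G/T (Tv); 35:C/G (Tv); 41:T/G (Tv); 42:C/G (Tv); 46:G/C (Tv).
Of the 16 differences, 2 transitions and 14 transversions over 47 sites: P = 2/47 = 0.042553, Q = 14/47 = 0.297872.
d = −0.5·ln(0.617022) − 0.25·ln(0.404256) = −0.5·(-0.482851) − 0.25·(-0.905707) = 0.4679.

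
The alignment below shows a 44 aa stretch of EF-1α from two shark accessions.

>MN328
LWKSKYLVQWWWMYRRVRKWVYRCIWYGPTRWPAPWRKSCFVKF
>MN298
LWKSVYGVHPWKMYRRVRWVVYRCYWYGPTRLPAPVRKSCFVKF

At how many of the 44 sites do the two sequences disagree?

Mismatches occur at site 5 (K→V), site 7 (L→G), site 9 (Q→H), site 10 (W→P), site 12 (W→K), site 19 (K→W), site 20 (W→V), site 25 (I→Y), site 32 (W→L), site 36 (W→V).
That gives 10 mismatches out of 44 aligned sites, so the Hamming distance is 10.

10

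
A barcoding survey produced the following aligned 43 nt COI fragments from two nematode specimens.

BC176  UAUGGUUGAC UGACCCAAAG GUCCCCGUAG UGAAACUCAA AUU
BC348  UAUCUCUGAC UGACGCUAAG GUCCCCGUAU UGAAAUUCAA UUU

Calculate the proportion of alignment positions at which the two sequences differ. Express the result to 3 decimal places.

0.186

Differing sites — 4:G/C; 5:G/U; 6:U/C; 15:C/G; 17:A/U; 30:G/U; 36:C/U; 41:A/U.
There are 8 differences over 43 sites, so p = 8/43 = 0.186.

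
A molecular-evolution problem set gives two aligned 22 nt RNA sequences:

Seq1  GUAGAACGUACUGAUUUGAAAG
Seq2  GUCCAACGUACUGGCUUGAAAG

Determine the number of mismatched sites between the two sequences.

4

The sequences differ at positions 3 (A/C), 4 (G/C), 14 (A/G), 15 (U/C).
That gives 4 mismatches out of 22 aligned sites, so the Hamming distance is 4.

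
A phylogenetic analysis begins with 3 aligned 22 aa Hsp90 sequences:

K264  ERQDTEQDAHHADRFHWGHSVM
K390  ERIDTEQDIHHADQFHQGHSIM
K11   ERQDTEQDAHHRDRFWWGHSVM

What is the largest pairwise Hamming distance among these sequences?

7

Pairwise Hamming distances:
  K264 vs K390: 5
  K264 vs K11: 2
  K390 vs K11: 7
The largest is 7, between K390 and K11.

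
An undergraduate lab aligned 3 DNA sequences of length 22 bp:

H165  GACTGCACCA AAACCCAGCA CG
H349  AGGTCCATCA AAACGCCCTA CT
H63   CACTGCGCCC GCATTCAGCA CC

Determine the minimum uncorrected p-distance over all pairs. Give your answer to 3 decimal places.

Pairwise Hamming distances:
  H165 vs H349: 10
  H165 vs H63: 8
  H349 vs H63: 15
The smallest is 8 mismatches, between H165 and H63; p = 8/22 = 0.364.

0.364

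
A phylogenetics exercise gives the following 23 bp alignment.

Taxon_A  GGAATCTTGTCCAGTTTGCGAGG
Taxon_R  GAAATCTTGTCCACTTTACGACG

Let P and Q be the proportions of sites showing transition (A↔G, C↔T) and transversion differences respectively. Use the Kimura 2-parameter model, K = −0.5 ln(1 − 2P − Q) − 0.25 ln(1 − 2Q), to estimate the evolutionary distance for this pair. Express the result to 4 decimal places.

0.1989

The sequences differ at positions 2 (G/A, transition), 14 (G/C, transversion), 18 (G/A, transition), 22 (G/C, transversion).
Of the 4 differences, 2 transitions and 2 transversions over 23 sites: P = 2/23 = 0.086957, Q = 2/23 = 0.086957.
d = −0.5·ln(0.739129) − 0.25·ln(0.826086) = −0.5·(-0.302283) − 0.25·(-0.191056) = 0.1989.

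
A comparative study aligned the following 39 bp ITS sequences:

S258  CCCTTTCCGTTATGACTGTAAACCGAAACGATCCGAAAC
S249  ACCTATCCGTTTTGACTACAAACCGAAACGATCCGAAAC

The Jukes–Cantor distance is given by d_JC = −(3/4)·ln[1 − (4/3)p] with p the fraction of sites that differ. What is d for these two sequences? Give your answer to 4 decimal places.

Differing sites — 1:C/A; 5:T/A; 12:A/T; 18:G/A; 19:T/C.
p = 5/39 = 0.128205.
d = −0.75 · ln(1 − (4/3)·0.128205) = −0.75 · ln(0.829060) = −0.75 · (-0.187463) = 0.1406.

0.1406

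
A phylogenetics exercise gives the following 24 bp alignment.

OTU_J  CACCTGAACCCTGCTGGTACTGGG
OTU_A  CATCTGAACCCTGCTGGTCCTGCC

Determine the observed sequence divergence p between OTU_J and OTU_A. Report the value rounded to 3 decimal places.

0.167

Mismatches occur at site 3 (C/T), site 19 (A/C), site 23 (G/C), site 24 (G/C).
There are 4 differences over 24 sites, so p = 4/24 = 0.167.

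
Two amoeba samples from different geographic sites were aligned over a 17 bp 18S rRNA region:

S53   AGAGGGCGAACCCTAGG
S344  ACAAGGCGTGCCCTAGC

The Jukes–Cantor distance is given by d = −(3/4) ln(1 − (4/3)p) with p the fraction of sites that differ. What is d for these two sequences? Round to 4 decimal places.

Differing sites — 2:G/C; 4:G/A; 9:A/T; 10:A/G; 17:G/C.
p = 5/17 = 0.294118.
d = −0.75 · ln(1 − (4/3)·0.294118) = −0.75 · ln(0.607843) = −0.75 · (-0.497839) = 0.3734.

0.3734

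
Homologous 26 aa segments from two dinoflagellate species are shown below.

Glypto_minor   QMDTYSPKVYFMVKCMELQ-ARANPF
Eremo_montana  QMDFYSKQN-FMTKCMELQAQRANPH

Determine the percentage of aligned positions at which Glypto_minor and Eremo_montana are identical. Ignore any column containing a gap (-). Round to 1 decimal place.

Excluding the 2 gap columns leaves 24 comparable sites.
The sequences differ at positions 4 (T/F), 7 (P/K), 8 (K/Q), 9 (V/N), 13 (V/T), 21 (A/Q), 26 (F/H).
17 of the 24 comparable sites match, so the percent identity is 17/24 × 100 = 70.8%.

70.8%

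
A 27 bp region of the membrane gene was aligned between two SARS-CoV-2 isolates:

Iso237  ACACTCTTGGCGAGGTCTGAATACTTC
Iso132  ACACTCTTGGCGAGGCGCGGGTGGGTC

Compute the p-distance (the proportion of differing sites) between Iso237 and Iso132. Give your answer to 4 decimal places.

Mismatches occur at site 16 (T→C), site 17 (C→G), site 18 (T→C), site 20 (A→G), site 21 (A→G), site 23 (A→G), site 24 (C→G), site 25 (T→G).
There are 8 differences over 27 sites, so p = 8/27 = 0.2963.

0.2963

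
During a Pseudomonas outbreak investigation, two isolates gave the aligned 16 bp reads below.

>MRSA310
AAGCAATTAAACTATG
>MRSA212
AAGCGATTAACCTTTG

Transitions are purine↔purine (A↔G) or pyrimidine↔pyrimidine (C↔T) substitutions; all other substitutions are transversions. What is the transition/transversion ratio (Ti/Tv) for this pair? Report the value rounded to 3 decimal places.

The sequences differ at positions 5 (A/G, transition), 11 (A/C, transversion), 14 (A/T, transversion).
Of the 3 differences, 1 transition and 2 transversions, so Ti/Tv = 1/2 = 0.500.

0.500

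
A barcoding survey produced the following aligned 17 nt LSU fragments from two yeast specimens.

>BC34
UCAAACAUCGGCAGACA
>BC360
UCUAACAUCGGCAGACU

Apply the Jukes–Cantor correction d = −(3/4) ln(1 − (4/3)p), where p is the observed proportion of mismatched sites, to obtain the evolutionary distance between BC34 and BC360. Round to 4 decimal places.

Mismatches occur at site 3 (A→U), site 17 (A→U).
p = 2/17 = 0.117647.
d = −0.75 · ln(1 − (4/3)·0.117647) = −0.75 · ln(0.843137) = −0.75 · (-0.170626) = 0.1280.

0.1280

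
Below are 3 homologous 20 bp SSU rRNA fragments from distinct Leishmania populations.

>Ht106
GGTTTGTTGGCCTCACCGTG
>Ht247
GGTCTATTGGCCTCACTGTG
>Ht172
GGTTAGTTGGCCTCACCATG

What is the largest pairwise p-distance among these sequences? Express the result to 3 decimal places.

0.250

Pairwise Hamming distances:
  Ht106 vs Ht247: 3
  Ht106 vs Ht172: 2
  Ht247 vs Ht172: 5
The largest is 5 mismatches, between Ht247 and Ht172; p = 5/20 = 0.250.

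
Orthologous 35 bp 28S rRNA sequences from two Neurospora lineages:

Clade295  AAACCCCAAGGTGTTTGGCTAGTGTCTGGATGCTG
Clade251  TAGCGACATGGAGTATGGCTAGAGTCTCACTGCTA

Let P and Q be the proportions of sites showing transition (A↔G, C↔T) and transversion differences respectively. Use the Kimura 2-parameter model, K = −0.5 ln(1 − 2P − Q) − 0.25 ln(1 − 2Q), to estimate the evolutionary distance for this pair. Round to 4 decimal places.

0.4603

Mismatches occur at site 1 (A↔T, transversion), site 3 (A↔G, transition), site 5 (C↔G, transversion), site 6 (C↔A, transversion), site 9 (A↔T, transversion), site 12 (T↔A, transversion), site 15 (T↔A, transversion), site 23 (T↔A, transversion), site 28 (G↔C, transversion), site 29 (G↔A, transition), site 30 (A↔C, transversion), site 35 (G↔A, transition).
Of the 12 differences, 3 transitions and 9 transversions over 35 sites: P = 3/35 = 0.085714, Q = 9/35 = 0.257143.
d = −0.5·ln(0.571429) − 0.25·ln(0.485714) = −0.5·(-0.559615) − 0.25·(-0.722135) = 0.4603.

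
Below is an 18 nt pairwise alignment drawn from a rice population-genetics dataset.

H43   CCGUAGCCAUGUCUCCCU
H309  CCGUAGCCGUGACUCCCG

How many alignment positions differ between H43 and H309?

The sequences differ at positions 9 (A/G), 12 (U/A), 18 (U/G).
That gives 3 mismatches out of 18 aligned sites, so the Hamming distance is 3.

3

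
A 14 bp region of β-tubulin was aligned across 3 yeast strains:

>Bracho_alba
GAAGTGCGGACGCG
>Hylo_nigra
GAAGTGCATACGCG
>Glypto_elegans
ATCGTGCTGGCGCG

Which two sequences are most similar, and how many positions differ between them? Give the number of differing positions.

2

Pairwise Hamming distances:
  Bracho_alba vs Hylo_nigra: 2
  Bracho_alba vs Glypto_elegans: 5
  Hylo_nigra vs Glypto_elegans: 6
The smallest is 2, between Bracho_alba and Hylo_nigra.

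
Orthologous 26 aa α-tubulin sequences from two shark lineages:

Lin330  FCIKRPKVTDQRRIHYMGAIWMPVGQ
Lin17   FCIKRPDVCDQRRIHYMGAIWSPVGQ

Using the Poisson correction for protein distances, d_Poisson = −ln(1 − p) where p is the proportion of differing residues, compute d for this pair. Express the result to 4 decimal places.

Differing sites — 7:K/D; 9:T/C; 22:M/S.
p = 3/26 = 0.115385.
d = −ln(1 − 0.115385) = −ln(0.884615) = 0.1226.

0.1226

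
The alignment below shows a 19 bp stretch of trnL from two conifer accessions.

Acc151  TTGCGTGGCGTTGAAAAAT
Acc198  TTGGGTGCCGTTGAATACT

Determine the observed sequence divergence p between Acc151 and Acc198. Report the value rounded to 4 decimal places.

0.2105

Mismatches occur at site 4 (C→G), site 8 (G→C), site 16 (A→T), site 18 (A→C).
There are 4 differences over 19 sites, so p = 4/19 = 0.2105.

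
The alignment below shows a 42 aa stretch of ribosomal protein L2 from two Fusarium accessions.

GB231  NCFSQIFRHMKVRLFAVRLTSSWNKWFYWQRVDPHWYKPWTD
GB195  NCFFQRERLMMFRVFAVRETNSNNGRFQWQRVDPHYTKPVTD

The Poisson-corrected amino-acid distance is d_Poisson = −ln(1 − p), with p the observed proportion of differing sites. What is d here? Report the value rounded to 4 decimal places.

Differing sites — 4:S/F; 6:I/R; 7:F/E; 9:H/L; 11:K/M; 12:V/F; 14:L/V; 19:L/E; 21:S/N; 23:W/N; 25:K/G; 26:W/R; 28:Y/Q; 36:W/Y; 37:Y/T; 40:W/V.
p = 16/42 = 0.380952.
d = −ln(1 − 0.380952) = −ln(0.619048) = 0.4796.

0.4796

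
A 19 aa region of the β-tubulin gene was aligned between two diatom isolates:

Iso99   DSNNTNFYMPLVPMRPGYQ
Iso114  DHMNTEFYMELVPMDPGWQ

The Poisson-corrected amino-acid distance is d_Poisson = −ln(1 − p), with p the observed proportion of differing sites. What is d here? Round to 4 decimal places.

Mismatches occur at site 2 (S/H), site 3 (N/M), site 6 (N/E), site 10 (P/E), site 15 (R/D), site 18 (Y/W).
p = 6/19 = 0.315789.
d = −ln(1 − 0.315789) = −ln(0.684211) = 0.3795.

0.3795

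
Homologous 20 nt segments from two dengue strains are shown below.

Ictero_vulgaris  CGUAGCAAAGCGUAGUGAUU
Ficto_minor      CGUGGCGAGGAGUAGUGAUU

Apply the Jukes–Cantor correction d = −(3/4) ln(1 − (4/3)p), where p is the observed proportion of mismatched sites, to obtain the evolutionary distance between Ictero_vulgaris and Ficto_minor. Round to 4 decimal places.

0.2326

Differing sites — 4:A/G; 7:A/G; 9:A/G; 11:C/A.
p = 4/20 = 0.200000.
d = −0.75 · ln(1 − (4/3)·0.200000) = −0.75 · ln(0.733333) = −0.75 · (-0.310155) = 0.2326.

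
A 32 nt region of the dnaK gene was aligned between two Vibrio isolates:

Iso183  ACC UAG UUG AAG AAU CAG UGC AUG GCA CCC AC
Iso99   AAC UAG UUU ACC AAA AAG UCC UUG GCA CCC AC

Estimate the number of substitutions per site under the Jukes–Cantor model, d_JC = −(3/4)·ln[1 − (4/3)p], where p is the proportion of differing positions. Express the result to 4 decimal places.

0.3041

Differing sites — 2:C/A; 9:G/U; 11:A/C; 12:G/C; 15:U/A; 16:C/A; 20:G/C; 22:A/U.
p = 8/32 = 0.250000.
d = −0.75 · ln(1 − (4/3)·0.250000) = −0.75 · ln(0.666667) = −0.75 · (-0.405465) = 0.3041.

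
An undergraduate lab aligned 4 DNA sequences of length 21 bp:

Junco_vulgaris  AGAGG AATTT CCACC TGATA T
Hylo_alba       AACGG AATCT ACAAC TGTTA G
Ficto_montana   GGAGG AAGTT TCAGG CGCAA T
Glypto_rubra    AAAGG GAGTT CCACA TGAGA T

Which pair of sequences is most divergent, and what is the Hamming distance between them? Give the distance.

Pairwise Hamming distances:
  Junco_vulgaris vs Hylo_alba: 7
  Junco_vulgaris vs Ficto_montana: 8
  Junco_vulgaris vs Glypto_rubra: 5
  Hylo_alba vs Ficto_montana: 12
  Hylo_alba vs Glypto_rubra: 10
  Ficto_montana vs Glypto_rubra: 9
The largest is 12, between Hylo_alba and Ficto_montana.

12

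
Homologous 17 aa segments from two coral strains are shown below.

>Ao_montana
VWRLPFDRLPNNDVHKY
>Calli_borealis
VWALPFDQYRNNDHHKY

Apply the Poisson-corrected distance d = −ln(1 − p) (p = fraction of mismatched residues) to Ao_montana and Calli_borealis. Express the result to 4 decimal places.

Differing sites — 3:R/A; 8:R/Q; 9:L/Y; 10:P/R; 14:V/H.
p = 5/17 = 0.294118.
d = −ln(1 − 0.294118) = −ln(0.705882) = 0.3483.

0.3483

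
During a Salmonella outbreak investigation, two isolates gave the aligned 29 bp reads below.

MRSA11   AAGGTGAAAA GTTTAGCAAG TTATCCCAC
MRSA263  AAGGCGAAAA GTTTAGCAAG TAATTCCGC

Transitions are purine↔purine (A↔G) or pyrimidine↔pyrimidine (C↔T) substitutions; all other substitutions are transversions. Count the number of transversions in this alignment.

Differing sites — 5:T/C (Ti); 22:T/A (Tv); 25:C/T (Ti); 28:A/G (Ti).
Of the 4 differences, 3 transitions and 1 transversion, so the answer is 1.

1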